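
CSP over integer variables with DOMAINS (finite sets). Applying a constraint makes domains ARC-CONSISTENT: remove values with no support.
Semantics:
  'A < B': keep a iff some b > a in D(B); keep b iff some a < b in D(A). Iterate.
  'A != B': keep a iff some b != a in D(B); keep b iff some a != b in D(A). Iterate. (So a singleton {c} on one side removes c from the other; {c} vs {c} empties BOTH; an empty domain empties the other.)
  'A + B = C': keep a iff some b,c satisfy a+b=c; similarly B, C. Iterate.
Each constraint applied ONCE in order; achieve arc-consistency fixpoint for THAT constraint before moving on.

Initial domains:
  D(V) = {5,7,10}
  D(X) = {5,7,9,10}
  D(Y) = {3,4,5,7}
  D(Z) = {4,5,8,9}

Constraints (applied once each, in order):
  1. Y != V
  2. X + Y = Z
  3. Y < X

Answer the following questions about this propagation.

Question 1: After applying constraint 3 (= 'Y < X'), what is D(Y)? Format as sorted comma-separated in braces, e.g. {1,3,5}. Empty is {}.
Answer: {3,4}

Derivation:
Constraint 1 (Y != V) on D(Y)={3,4,5,7} D(V)={5,7,10}: no change
Constraint 2 (X + Y = Z) on D(X)={5,7,9,10} D(Y)={3,4,5,7} D(Z)={4,5,8,9}: X {5,7,9,10}->{5}; Y {3,4,5,7}->{3,4}; Z {4,5,8,9}->{8,9}
Constraint 3 (Y < X) on D(Y)={3,4} D(X)={5}: no change
So after constraint 3: D(Y) = {3,4}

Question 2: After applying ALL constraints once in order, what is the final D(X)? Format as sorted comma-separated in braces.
Answer: {5}

Derivation:
Constraint 1 (Y != V) on D(Y)={3,4,5,7} D(V)={5,7,10}: no change
Constraint 2 (X + Y = Z) on D(X)={5,7,9,10} D(Y)={3,4,5,7} D(Z)={4,5,8,9}: X {5,7,9,10}->{5}; Y {3,4,5,7}->{3,4}; Z {4,5,8,9}->{8,9}
Constraint 3 (Y < X) on D(Y)={3,4} D(X)={5}: no change
So after all 3 constraints: D(X) = {5}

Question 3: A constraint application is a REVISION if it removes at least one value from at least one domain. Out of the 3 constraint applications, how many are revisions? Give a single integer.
Constraint 1 (Y != V) on D(Y)={3,4,5,7} D(V)={5,7,10}: no change => not a revision
Constraint 2 (X + Y = Z) on D(X)={5,7,9,10} D(Y)={3,4,5,7} D(Z)={4,5,8,9}: X {5,7,9,10}->{5}; Y {3,4,5,7}->{3,4}; Z {4,5,8,9}->{8,9} => REVISION
Constraint 3 (Y < X) on D(Y)={3,4} D(X)={5}: no change => not a revision
Total revisions = 1

Answer: 1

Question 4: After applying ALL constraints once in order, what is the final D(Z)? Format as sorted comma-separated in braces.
Answer: {8,9}

Derivation:
Constraint 1 (Y != V) on D(Y)={3,4,5,7} D(V)={5,7,10}: no change
Constraint 2 (X + Y = Z) on D(X)={5,7,9,10} D(Y)={3,4,5,7} D(Z)={4,5,8,9}: X {5,7,9,10}->{5}; Y {3,4,5,7}->{3,4}; Z {4,5,8,9}->{8,9}
Constraint 3 (Y < X) on D(Y)={3,4} D(X)={5}: no change
So after all 3 constraints: D(Z) = {8,9}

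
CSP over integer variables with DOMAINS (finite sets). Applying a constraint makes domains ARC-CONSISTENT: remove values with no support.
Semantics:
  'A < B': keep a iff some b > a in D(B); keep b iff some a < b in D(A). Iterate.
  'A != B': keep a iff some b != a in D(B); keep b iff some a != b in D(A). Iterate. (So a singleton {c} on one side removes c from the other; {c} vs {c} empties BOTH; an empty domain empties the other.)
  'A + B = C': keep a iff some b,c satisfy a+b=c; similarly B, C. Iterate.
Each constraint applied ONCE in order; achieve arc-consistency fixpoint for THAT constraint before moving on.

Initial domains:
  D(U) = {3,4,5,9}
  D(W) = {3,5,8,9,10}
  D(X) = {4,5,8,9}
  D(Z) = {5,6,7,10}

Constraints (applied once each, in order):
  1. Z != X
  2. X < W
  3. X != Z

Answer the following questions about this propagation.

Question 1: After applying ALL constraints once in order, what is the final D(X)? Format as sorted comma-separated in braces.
Constraint 1 (Z != X) on D(Z)={5,6,7,10} D(X)={4,5,8,9}: no change
Constraint 2 (X < W) on D(X)={4,5,8,9} D(W)={3,5,8,9,10}: W {3,5,8,9,10}->{5,8,9,10}
Constraint 3 (X != Z) on D(X)={4,5,8,9} D(Z)={5,6,7,10}: no change
So after all 3 constraints: D(X) = {4,5,8,9}

Answer: {4,5,8,9}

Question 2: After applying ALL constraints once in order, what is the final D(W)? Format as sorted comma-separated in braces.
Constraint 1 (Z != X) on D(Z)={5,6,7,10} D(X)={4,5,8,9}: no change
Constraint 2 (X < W) on D(X)={4,5,8,9} D(W)={3,5,8,9,10}: W {3,5,8,9,10}->{5,8,9,10}
Constraint 3 (X != Z) on D(X)={4,5,8,9} D(Z)={5,6,7,10}: no change
So after all 3 constraints: D(W) = {5,8,9,10}

Answer: {5,8,9,10}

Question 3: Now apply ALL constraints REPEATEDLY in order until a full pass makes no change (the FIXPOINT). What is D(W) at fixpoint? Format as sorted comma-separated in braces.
Answer: {5,8,9,10}

Derivation:
pass 0 (initial): D(W)={3,5,8,9,10}
pass 1: W {3,5,8,9,10}->{5,8,9,10}
pass 2: no change
Fixpoint after 2 passes: D(W) = {5,8,9,10}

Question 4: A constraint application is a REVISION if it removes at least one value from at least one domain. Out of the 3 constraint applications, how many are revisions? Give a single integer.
Answer: 1

Derivation:
Constraint 1 (Z != X) on D(Z)={5,6,7,10} D(X)={4,5,8,9}: no change => not a revision
Constraint 2 (X < W) on D(X)={4,5,8,9} D(W)={3,5,8,9,10}: W {3,5,8,9,10}->{5,8,9,10} => REVISION
Constraint 3 (X != Z) on D(X)={4,5,8,9} D(Z)={5,6,7,10}: no change => not a revision
Total revisions = 1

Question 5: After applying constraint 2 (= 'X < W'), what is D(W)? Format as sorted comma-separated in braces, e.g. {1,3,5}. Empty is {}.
Answer: {5,8,9,10}

Derivation:
Constraint 1 (Z != X) on D(Z)={5,6,7,10} D(X)={4,5,8,9}: no change
Constraint 2 (X < W) on D(X)={4,5,8,9} D(W)={3,5,8,9,10}: W {3,5,8,9,10}->{5,8,9,10}
So after constraint 2: D(W) = {5,8,9,10}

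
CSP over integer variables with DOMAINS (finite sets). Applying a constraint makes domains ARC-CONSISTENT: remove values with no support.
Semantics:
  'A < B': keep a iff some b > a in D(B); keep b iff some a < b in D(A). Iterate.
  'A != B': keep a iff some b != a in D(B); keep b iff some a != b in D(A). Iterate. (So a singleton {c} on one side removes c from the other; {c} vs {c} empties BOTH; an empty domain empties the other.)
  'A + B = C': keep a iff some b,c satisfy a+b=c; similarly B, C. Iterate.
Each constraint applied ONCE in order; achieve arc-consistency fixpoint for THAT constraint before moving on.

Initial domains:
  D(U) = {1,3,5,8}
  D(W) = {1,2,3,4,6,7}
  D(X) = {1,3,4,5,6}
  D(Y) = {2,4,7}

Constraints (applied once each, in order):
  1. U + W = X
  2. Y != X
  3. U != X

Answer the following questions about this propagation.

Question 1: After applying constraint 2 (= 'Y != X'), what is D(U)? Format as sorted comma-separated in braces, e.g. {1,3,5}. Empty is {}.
Constraint 1 (U + W = X) on D(U)={1,3,5,8} D(W)={1,2,3,4,6,7} D(X)={1,3,4,5,6}: U {1,3,5,8}->{1,3,5}; W {1,2,3,4,6,7}->{1,2,3,4}; X {1,3,4,5,6}->{3,4,5,6}
Constraint 2 (Y != X) on D(Y)={2,4,7} D(X)={3,4,5,6}: no change
So after constraint 2: D(U) = {1,3,5}

Answer: {1,3,5}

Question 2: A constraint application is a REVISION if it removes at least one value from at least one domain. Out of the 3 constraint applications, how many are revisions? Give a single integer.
Answer: 1

Derivation:
Constraint 1 (U + W = X) on D(U)={1,3,5,8} D(W)={1,2,3,4,6,7} D(X)={1,3,4,5,6}: U {1,3,5,8}->{1,3,5}; W {1,2,3,4,6,7}->{1,2,3,4}; X {1,3,4,5,6}->{3,4,5,6} => REVISION
Constraint 2 (Y != X) on D(Y)={2,4,7} D(X)={3,4,5,6}: no change => not a revision
Constraint 3 (U != X) on D(U)={1,3,5} D(X)={3,4,5,6}: no change => not a revision
Total revisions = 1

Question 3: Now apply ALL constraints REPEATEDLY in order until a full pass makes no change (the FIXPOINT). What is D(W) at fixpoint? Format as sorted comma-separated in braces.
Answer: {1,2,3,4}

Derivation:
pass 0 (initial): D(W)={1,2,3,4,6,7}
pass 1: U {1,3,5,8}->{1,3,5}; W {1,2,3,4,6,7}->{1,2,3,4}; X {1,3,4,5,6}->{3,4,5,6}
pass 2: no change
Fixpoint after 2 passes: D(W) = {1,2,3,4}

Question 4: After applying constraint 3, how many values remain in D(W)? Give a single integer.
Constraint 1 (U + W = X) on D(U)={1,3,5,8} D(W)={1,2,3,4,6,7} D(X)={1,3,4,5,6}: U {1,3,5,8}->{1,3,5}; W {1,2,3,4,6,7}->{1,2,3,4}; X {1,3,4,5,6}->{3,4,5,6}
Constraint 2 (Y != X) on D(Y)={2,4,7} D(X)={3,4,5,6}: no change
Constraint 3 (U != X) on D(U)={1,3,5} D(X)={3,4,5,6}: no change
So after constraint 3: D(W)={1,2,3,4}, size = 4

Answer: 4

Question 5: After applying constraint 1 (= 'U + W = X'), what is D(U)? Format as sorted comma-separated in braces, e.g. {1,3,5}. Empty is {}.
Constraint 1 (U + W = X) on D(U)={1,3,5,8} D(W)={1,2,3,4,6,7} D(X)={1,3,4,5,6}: U {1,3,5,8}->{1,3,5}; W {1,2,3,4,6,7}->{1,2,3,4}; X {1,3,4,5,6}->{3,4,5,6}
So after constraint 1: D(U) = {1,3,5}

Answer: {1,3,5}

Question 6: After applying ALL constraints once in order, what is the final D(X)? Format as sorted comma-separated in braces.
Answer: {3,4,5,6}

Derivation:
Constraint 1 (U + W = X) on D(U)={1,3,5,8} D(W)={1,2,3,4,6,7} D(X)={1,3,4,5,6}: U {1,3,5,8}->{1,3,5}; W {1,2,3,4,6,7}->{1,2,3,4}; X {1,3,4,5,6}->{3,4,5,6}
Constraint 2 (Y != X) on D(Y)={2,4,7} D(X)={3,4,5,6}: no change
Constraint 3 (U != X) on D(U)={1,3,5} D(X)={3,4,5,6}: no change
So after all 3 constraints: D(X) = {3,4,5,6}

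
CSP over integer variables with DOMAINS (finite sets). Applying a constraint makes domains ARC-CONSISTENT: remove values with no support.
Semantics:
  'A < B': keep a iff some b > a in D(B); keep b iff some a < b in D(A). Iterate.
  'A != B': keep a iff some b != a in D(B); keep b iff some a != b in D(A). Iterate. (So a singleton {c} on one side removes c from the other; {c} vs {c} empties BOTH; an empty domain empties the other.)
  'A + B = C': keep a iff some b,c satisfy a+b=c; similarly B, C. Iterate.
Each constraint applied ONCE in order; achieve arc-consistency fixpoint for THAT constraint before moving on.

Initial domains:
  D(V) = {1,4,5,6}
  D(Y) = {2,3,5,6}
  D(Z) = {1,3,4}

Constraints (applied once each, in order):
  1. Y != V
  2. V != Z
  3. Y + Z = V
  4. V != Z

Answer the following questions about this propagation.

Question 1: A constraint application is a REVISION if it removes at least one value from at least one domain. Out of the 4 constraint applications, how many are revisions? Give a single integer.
Constraint 1 (Y != V) on D(Y)={2,3,5,6} D(V)={1,4,5,6}: no change => not a revision
Constraint 2 (V != Z) on D(V)={1,4,5,6} D(Z)={1,3,4}: no change => not a revision
Constraint 3 (Y + Z = V) on D(Y)={2,3,5,6} D(Z)={1,3,4} D(V)={1,4,5,6}: Y {2,3,5,6}->{2,3,5}; V {1,4,5,6}->{4,5,6} => REVISION
Constraint 4 (V != Z) on D(V)={4,5,6} D(Z)={1,3,4}: no change => not a revision
Total revisions = 1

Answer: 1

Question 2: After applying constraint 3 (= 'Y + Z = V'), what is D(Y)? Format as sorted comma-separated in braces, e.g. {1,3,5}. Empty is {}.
Constraint 1 (Y != V) on D(Y)={2,3,5,6} D(V)={1,4,5,6}: no change
Constraint 2 (V != Z) on D(V)={1,4,5,6} D(Z)={1,3,4}: no change
Constraint 3 (Y + Z = V) on D(Y)={2,3,5,6} D(Z)={1,3,4} D(V)={1,4,5,6}: Y {2,3,5,6}->{2,3,5}; V {1,4,5,6}->{4,5,6}
So after constraint 3: D(Y) = {2,3,5}

Answer: {2,3,5}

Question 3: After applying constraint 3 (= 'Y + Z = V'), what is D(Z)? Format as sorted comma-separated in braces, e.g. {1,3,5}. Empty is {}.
Answer: {1,3,4}

Derivation:
Constraint 1 (Y != V) on D(Y)={2,3,5,6} D(V)={1,4,5,6}: no change
Constraint 2 (V != Z) on D(V)={1,4,5,6} D(Z)={1,3,4}: no change
Constraint 3 (Y + Z = V) on D(Y)={2,3,5,6} D(Z)={1,3,4} D(V)={1,4,5,6}: Y {2,3,5,6}->{2,3,5}; V {1,4,5,6}->{4,5,6}
So after constraint 3: D(Z) = {1,3,4}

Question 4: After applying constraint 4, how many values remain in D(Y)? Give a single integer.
Constraint 1 (Y != V) on D(Y)={2,3,5,6} D(V)={1,4,5,6}: no change
Constraint 2 (V != Z) on D(V)={1,4,5,6} D(Z)={1,3,4}: no change
Constraint 3 (Y + Z = V) on D(Y)={2,3,5,6} D(Z)={1,3,4} D(V)={1,4,5,6}: Y {2,3,5,6}->{2,3,5}; V {1,4,5,6}->{4,5,6}
Constraint 4 (V != Z) on D(V)={4,5,6} D(Z)={1,3,4}: no change
So after constraint 4: D(Y)={2,3,5}, size = 3

Answer: 3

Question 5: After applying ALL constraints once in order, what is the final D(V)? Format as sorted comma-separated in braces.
Answer: {4,5,6}

Derivation:
Constraint 1 (Y != V) on D(Y)={2,3,5,6} D(V)={1,4,5,6}: no change
Constraint 2 (V != Z) on D(V)={1,4,5,6} D(Z)={1,3,4}: no change
Constraint 3 (Y + Z = V) on D(Y)={2,3,5,6} D(Z)={1,3,4} D(V)={1,4,5,6}: Y {2,3,5,6}->{2,3,5}; V {1,4,5,6}->{4,5,6}
Constraint 4 (V != Z) on D(V)={4,5,6} D(Z)={1,3,4}: no change
So after all 4 constraints: D(V) = {4,5,6}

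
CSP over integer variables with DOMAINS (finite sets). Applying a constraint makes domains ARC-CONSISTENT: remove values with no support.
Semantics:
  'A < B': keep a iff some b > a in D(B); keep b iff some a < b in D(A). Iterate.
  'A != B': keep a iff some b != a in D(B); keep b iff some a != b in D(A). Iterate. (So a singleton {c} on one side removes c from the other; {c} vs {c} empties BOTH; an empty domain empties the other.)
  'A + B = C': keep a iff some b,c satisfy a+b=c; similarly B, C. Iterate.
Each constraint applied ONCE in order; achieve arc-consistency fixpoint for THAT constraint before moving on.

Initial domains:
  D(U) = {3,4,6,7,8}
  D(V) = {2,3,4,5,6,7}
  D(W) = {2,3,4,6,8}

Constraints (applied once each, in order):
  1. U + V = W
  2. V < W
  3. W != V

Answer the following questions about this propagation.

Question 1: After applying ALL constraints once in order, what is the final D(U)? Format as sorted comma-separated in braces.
Constraint 1 (U + V = W) on D(U)={3,4,6,7,8} D(V)={2,3,4,5,6,7} D(W)={2,3,4,6,8}: U {3,4,6,7,8}->{3,4,6}; V {2,3,4,5,6,7}->{2,3,4,5}; W {2,3,4,6,8}->{6,8}
Constraint 2 (V < W) on D(V)={2,3,4,5} D(W)={6,8}: no change
Constraint 3 (W != V) on D(W)={6,8} D(V)={2,3,4,5}: no change
So after all 3 constraints: D(U) = {3,4,6}

Answer: {3,4,6}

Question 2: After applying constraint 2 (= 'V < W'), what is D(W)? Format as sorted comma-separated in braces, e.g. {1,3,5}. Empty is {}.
Constraint 1 (U + V = W) on D(U)={3,4,6,7,8} D(V)={2,3,4,5,6,7} D(W)={2,3,4,6,8}: U {3,4,6,7,8}->{3,4,6}; V {2,3,4,5,6,7}->{2,3,4,5}; W {2,3,4,6,8}->{6,8}
Constraint 2 (V < W) on D(V)={2,3,4,5} D(W)={6,8}: no change
So after constraint 2: D(W) = {6,8}

Answer: {6,8}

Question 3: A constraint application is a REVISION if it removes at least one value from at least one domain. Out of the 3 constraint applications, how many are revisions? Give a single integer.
Answer: 1

Derivation:
Constraint 1 (U + V = W) on D(U)={3,4,6,7,8} D(V)={2,3,4,5,6,7} D(W)={2,3,4,6,8}: U {3,4,6,7,8}->{3,4,6}; V {2,3,4,5,6,7}->{2,3,4,5}; W {2,3,4,6,8}->{6,8} => REVISION
Constraint 2 (V < W) on D(V)={2,3,4,5} D(W)={6,8}: no change => not a revision
Constraint 3 (W != V) on D(W)={6,8} D(V)={2,3,4,5}: no change => not a revision
Total revisions = 1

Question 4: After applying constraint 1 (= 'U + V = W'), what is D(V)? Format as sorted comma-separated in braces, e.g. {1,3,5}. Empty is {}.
Answer: {2,3,4,5}

Derivation:
Constraint 1 (U + V = W) on D(U)={3,4,6,7,8} D(V)={2,3,4,5,6,7} D(W)={2,3,4,6,8}: U {3,4,6,7,8}->{3,4,6}; V {2,3,4,5,6,7}->{2,3,4,5}; W {2,3,4,6,8}->{6,8}
So after constraint 1: D(V) = {2,3,4,5}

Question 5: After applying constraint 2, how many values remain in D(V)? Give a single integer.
Constraint 1 (U + V = W) on D(U)={3,4,6,7,8} D(V)={2,3,4,5,6,7} D(W)={2,3,4,6,8}: U {3,4,6,7,8}->{3,4,6}; V {2,3,4,5,6,7}->{2,3,4,5}; W {2,3,4,6,8}->{6,8}
Constraint 2 (V < W) on D(V)={2,3,4,5} D(W)={6,8}: no change
So after constraint 2: D(V)={2,3,4,5}, size = 4

Answer: 4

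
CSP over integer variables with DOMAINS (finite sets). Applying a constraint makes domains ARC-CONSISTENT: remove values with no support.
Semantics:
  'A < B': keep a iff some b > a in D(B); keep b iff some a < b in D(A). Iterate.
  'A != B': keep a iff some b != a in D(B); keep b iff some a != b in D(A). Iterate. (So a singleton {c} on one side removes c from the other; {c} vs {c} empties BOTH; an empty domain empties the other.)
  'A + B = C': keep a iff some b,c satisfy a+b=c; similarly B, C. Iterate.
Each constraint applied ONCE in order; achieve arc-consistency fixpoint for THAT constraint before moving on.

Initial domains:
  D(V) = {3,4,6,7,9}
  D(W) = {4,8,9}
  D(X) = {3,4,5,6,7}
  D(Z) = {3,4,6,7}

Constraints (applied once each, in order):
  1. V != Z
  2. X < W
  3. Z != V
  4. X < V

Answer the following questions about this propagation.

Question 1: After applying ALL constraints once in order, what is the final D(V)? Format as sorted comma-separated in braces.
Answer: {4,6,7,9}

Derivation:
Constraint 1 (V != Z) on D(V)={3,4,6,7,9} D(Z)={3,4,6,7}: no change
Constraint 2 (X < W) on D(X)={3,4,5,6,7} D(W)={4,8,9}: no change
Constraint 3 (Z != V) on D(Z)={3,4,6,7} D(V)={3,4,6,7,9}: no change
Constraint 4 (X < V) on D(X)={3,4,5,6,7} D(V)={3,4,6,7,9}: V {3,4,6,7,9}->{4,6,7,9}
So after all 4 constraints: D(V) = {4,6,7,9}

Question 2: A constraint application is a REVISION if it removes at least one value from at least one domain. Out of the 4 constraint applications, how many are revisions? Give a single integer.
Constraint 1 (V != Z) on D(V)={3,4,6,7,9} D(Z)={3,4,6,7}: no change => not a revision
Constraint 2 (X < W) on D(X)={3,4,5,6,7} D(W)={4,8,9}: no change => not a revision
Constraint 3 (Z != V) on D(Z)={3,4,6,7} D(V)={3,4,6,7,9}: no change => not a revision
Constraint 4 (X < V) on D(X)={3,4,5,6,7} D(V)={3,4,6,7,9}: V {3,4,6,7,9}->{4,6,7,9} => REVISION
Total revisions = 1

Answer: 1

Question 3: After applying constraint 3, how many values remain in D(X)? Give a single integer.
Answer: 5

Derivation:
Constraint 1 (V != Z) on D(V)={3,4,6,7,9} D(Z)={3,4,6,7}: no change
Constraint 2 (X < W) on D(X)={3,4,5,6,7} D(W)={4,8,9}: no change
Constraint 3 (Z != V) on D(Z)={3,4,6,7} D(V)={3,4,6,7,9}: no change
So after constraint 3: D(X)={3,4,5,6,7}, size = 5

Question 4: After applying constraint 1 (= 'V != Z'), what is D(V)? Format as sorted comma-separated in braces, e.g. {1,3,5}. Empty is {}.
Constraint 1 (V != Z) on D(V)={3,4,6,7,9} D(Z)={3,4,6,7}: no change
So after constraint 1: D(V) = {3,4,6,7,9}

Answer: {3,4,6,7,9}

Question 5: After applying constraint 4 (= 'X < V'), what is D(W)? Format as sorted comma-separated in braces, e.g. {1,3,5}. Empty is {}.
Answer: {4,8,9}

Derivation:
Constraint 1 (V != Z) on D(V)={3,4,6,7,9} D(Z)={3,4,6,7}: no change
Constraint 2 (X < W) on D(X)={3,4,5,6,7} D(W)={4,8,9}: no change
Constraint 3 (Z != V) on D(Z)={3,4,6,7} D(V)={3,4,6,7,9}: no change
Constraint 4 (X < V) on D(X)={3,4,5,6,7} D(V)={3,4,6,7,9}: V {3,4,6,7,9}->{4,6,7,9}
So after constraint 4: D(W) = {4,8,9}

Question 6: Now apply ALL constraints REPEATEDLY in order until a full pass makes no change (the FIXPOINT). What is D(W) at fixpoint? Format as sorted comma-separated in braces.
Answer: {4,8,9}

Derivation:
pass 0 (initial): D(W)={4,8,9}
pass 1: V {3,4,6,7,9}->{4,6,7,9}
pass 2: no change
Fixpoint after 2 passes: D(W) = {4,8,9}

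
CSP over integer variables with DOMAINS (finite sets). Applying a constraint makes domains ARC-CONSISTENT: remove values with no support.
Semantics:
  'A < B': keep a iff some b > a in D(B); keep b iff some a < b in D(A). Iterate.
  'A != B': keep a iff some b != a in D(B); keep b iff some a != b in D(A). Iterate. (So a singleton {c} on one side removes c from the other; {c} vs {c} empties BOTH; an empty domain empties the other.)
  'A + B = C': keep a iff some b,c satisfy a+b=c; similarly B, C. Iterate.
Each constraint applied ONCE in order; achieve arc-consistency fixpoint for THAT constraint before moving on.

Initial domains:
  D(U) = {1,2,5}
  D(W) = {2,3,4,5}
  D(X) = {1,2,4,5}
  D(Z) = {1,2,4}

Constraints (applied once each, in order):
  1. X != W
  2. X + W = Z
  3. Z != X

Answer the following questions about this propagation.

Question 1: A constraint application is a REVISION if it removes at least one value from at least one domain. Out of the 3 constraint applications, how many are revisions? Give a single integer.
Answer: 1

Derivation:
Constraint 1 (X != W) on D(X)={1,2,4,5} D(W)={2,3,4,5}: no change => not a revision
Constraint 2 (X + W = Z) on D(X)={1,2,4,5} D(W)={2,3,4,5} D(Z)={1,2,4}: X {1,2,4,5}->{1,2}; W {2,3,4,5}->{2,3}; Z {1,2,4}->{4} => REVISION
Constraint 3 (Z != X) on D(Z)={4} D(X)={1,2}: no change => not a revision
Total revisions = 1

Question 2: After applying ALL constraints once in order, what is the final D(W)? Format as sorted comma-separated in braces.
Constraint 1 (X != W) on D(X)={1,2,4,5} D(W)={2,3,4,5}: no change
Constraint 2 (X + W = Z) on D(X)={1,2,4,5} D(W)={2,3,4,5} D(Z)={1,2,4}: X {1,2,4,5}->{1,2}; W {2,3,4,5}->{2,3}; Z {1,2,4}->{4}
Constraint 3 (Z != X) on D(Z)={4} D(X)={1,2}: no change
So after all 3 constraints: D(W) = {2,3}

Answer: {2,3}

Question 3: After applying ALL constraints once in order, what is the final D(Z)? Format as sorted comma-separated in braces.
Constraint 1 (X != W) on D(X)={1,2,4,5} D(W)={2,3,4,5}: no change
Constraint 2 (X + W = Z) on D(X)={1,2,4,5} D(W)={2,3,4,5} D(Z)={1,2,4}: X {1,2,4,5}->{1,2}; W {2,3,4,5}->{2,3}; Z {1,2,4}->{4}
Constraint 3 (Z != X) on D(Z)={4} D(X)={1,2}: no change
So after all 3 constraints: D(Z) = {4}

Answer: {4}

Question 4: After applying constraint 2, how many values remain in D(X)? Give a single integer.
Answer: 2

Derivation:
Constraint 1 (X != W) on D(X)={1,2,4,5} D(W)={2,3,4,5}: no change
Constraint 2 (X + W = Z) on D(X)={1,2,4,5} D(W)={2,3,4,5} D(Z)={1,2,4}: X {1,2,4,5}->{1,2}; W {2,3,4,5}->{2,3}; Z {1,2,4}->{4}
So after constraint 2: D(X)={1,2}, size = 2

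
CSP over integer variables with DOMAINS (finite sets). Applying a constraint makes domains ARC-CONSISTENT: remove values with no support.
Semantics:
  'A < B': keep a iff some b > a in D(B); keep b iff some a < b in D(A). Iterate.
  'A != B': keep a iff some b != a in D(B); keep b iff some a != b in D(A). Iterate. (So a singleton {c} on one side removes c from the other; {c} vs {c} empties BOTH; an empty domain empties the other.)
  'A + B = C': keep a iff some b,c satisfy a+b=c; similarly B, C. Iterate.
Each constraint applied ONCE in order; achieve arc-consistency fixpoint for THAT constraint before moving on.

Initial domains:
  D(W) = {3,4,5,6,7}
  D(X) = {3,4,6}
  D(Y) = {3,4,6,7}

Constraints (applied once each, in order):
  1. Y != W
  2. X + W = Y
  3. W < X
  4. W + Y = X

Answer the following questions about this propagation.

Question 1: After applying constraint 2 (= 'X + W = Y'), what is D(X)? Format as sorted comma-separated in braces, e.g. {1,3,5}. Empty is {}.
Answer: {3,4}

Derivation:
Constraint 1 (Y != W) on D(Y)={3,4,6,7} D(W)={3,4,5,6,7}: no change
Constraint 2 (X + W = Y) on D(X)={3,4,6} D(W)={3,4,5,6,7} D(Y)={3,4,6,7}: X {3,4,6}->{3,4}; W {3,4,5,6,7}->{3,4}; Y {3,4,6,7}->{6,7}
So after constraint 2: D(X) = {3,4}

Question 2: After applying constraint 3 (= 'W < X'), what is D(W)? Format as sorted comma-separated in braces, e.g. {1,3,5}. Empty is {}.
Constraint 1 (Y != W) on D(Y)={3,4,6,7} D(W)={3,4,5,6,7}: no change
Constraint 2 (X + W = Y) on D(X)={3,4,6} D(W)={3,4,5,6,7} D(Y)={3,4,6,7}: X {3,4,6}->{3,4}; W {3,4,5,6,7}->{3,4}; Y {3,4,6,7}->{6,7}
Constraint 3 (W < X) on D(W)={3,4} D(X)={3,4}: W {3,4}->{3}; X {3,4}->{4}
So after constraint 3: D(W) = {3}

Answer: {3}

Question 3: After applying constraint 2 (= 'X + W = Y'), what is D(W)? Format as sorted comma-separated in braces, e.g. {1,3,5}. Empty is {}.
Constraint 1 (Y != W) on D(Y)={3,4,6,7} D(W)={3,4,5,6,7}: no change
Constraint 2 (X + W = Y) on D(X)={3,4,6} D(W)={3,4,5,6,7} D(Y)={3,4,6,7}: X {3,4,6}->{3,4}; W {3,4,5,6,7}->{3,4}; Y {3,4,6,7}->{6,7}
So after constraint 2: D(W) = {3,4}

Answer: {3,4}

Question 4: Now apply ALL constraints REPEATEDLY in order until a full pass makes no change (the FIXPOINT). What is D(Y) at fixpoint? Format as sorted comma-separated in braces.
pass 0 (initial): D(Y)={3,4,6,7}
pass 1: W {3,4,5,6,7}->{}; X {3,4,6}->{}; Y {3,4,6,7}->{}
pass 2: no change
Fixpoint after 2 passes: D(Y) = {}

Answer: {}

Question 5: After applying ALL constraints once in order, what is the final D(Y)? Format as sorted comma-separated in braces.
Constraint 1 (Y != W) on D(Y)={3,4,6,7} D(W)={3,4,5,6,7}: no change
Constraint 2 (X + W = Y) on D(X)={3,4,6} D(W)={3,4,5,6,7} D(Y)={3,4,6,7}: X {3,4,6}->{3,4}; W {3,4,5,6,7}->{3,4}; Y {3,4,6,7}->{6,7}
Constraint 3 (W < X) on D(W)={3,4} D(X)={3,4}: W {3,4}->{3}; X {3,4}->{4}
Constraint 4 (W + Y = X) on D(W)={3} D(Y)={6,7} D(X)={4}: W {3}->{}; Y {6,7}->{}; X {4}->{}
So after all 4 constraints: D(Y) = {}

Answer: {}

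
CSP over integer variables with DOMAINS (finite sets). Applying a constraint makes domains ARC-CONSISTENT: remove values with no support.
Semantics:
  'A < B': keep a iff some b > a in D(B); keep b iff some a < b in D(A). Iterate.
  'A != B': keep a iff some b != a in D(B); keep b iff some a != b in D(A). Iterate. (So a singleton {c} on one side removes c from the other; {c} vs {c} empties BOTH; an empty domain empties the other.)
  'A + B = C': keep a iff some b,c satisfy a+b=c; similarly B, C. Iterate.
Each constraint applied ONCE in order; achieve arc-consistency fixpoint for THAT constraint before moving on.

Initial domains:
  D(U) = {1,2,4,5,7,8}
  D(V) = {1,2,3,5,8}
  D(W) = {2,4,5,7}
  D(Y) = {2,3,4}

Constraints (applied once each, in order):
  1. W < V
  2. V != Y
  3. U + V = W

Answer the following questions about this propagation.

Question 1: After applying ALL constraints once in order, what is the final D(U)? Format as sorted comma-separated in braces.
Constraint 1 (W < V) on D(W)={2,4,5,7} D(V)={1,2,3,5,8}: V {1,2,3,5,8}->{3,5,8}
Constraint 2 (V != Y) on D(V)={3,5,8} D(Y)={2,3,4}: no change
Constraint 3 (U + V = W) on D(U)={1,2,4,5,7,8} D(V)={3,5,8} D(W)={2,4,5,7}: U {1,2,4,5,7,8}->{1,2,4}; V {3,5,8}->{3,5}; W {2,4,5,7}->{4,5,7}
So after all 3 constraints: D(U) = {1,2,4}

Answer: {1,2,4}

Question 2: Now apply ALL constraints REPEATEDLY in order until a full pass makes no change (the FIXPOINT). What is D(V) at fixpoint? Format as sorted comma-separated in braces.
Answer: {}

Derivation:
pass 0 (initial): D(V)={1,2,3,5,8}
pass 1: U {1,2,4,5,7,8}->{1,2,4}; V {1,2,3,5,8}->{3,5}; W {2,4,5,7}->{4,5,7}
pass 2: U {1,2,4}->{}; V {3,5}->{}; W {4,5,7}->{}
pass 3: Y {2,3,4}->{}
pass 4: no change
Fixpoint after 4 passes: D(V) = {}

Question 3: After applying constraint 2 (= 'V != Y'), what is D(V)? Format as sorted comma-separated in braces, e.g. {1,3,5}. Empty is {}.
Constraint 1 (W < V) on D(W)={2,4,5,7} D(V)={1,2,3,5,8}: V {1,2,3,5,8}->{3,5,8}
Constraint 2 (V != Y) on D(V)={3,5,8} D(Y)={2,3,4}: no change
So after constraint 2: D(V) = {3,5,8}

Answer: {3,5,8}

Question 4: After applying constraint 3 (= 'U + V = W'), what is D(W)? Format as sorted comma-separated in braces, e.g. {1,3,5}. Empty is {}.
Answer: {4,5,7}

Derivation:
Constraint 1 (W < V) on D(W)={2,4,5,7} D(V)={1,2,3,5,8}: V {1,2,3,5,8}->{3,5,8}
Constraint 2 (V != Y) on D(V)={3,5,8} D(Y)={2,3,4}: no change
Constraint 3 (U + V = W) on D(U)={1,2,4,5,7,8} D(V)={3,5,8} D(W)={2,4,5,7}: U {1,2,4,5,7,8}->{1,2,4}; V {3,5,8}->{3,5}; W {2,4,5,7}->{4,5,7}
So after constraint 3: D(W) = {4,5,7}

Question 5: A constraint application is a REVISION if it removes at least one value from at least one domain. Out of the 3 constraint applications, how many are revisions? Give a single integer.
Constraint 1 (W < V) on D(W)={2,4,5,7} D(V)={1,2,3,5,8}: V {1,2,3,5,8}->{3,5,8} => REVISION
Constraint 2 (V != Y) on D(V)={3,5,8} D(Y)={2,3,4}: no change => not a revision
Constraint 3 (U + V = W) on D(U)={1,2,4,5,7,8} D(V)={3,5,8} D(W)={2,4,5,7}: U {1,2,4,5,7,8}->{1,2,4}; V {3,5,8}->{3,5}; W {2,4,5,7}->{4,5,7} => REVISION
Total revisions = 2

Answer: 2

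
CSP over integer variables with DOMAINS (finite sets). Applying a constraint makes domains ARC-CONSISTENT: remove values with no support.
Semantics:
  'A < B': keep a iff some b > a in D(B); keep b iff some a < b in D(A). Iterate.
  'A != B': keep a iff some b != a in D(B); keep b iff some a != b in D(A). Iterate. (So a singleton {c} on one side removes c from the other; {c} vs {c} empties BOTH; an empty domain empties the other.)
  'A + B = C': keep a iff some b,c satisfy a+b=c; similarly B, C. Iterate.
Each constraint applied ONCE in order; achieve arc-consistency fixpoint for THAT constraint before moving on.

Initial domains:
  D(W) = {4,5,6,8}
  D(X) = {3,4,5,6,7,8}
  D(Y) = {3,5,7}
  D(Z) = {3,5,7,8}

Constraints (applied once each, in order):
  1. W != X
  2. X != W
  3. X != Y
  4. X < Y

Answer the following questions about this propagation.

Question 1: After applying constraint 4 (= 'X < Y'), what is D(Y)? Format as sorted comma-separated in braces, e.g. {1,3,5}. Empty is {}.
Constraint 1 (W != X) on D(W)={4,5,6,8} D(X)={3,4,5,6,7,8}: no change
Constraint 2 (X != W) on D(X)={3,4,5,6,7,8} D(W)={4,5,6,8}: no change
Constraint 3 (X != Y) on D(X)={3,4,5,6,7,8} D(Y)={3,5,7}: no change
Constraint 4 (X < Y) on D(X)={3,4,5,6,7,8} D(Y)={3,5,7}: X {3,4,5,6,7,8}->{3,4,5,6}; Y {3,5,7}->{5,7}
So after constraint 4: D(Y) = {5,7}

Answer: {5,7}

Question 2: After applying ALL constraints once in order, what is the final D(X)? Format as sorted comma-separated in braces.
Answer: {3,4,5,6}

Derivation:
Constraint 1 (W != X) on D(W)={4,5,6,8} D(X)={3,4,5,6,7,8}: no change
Constraint 2 (X != W) on D(X)={3,4,5,6,7,8} D(W)={4,5,6,8}: no change
Constraint 3 (X != Y) on D(X)={3,4,5,6,7,8} D(Y)={3,5,7}: no change
Constraint 4 (X < Y) on D(X)={3,4,5,6,7,8} D(Y)={3,5,7}: X {3,4,5,6,7,8}->{3,4,5,6}; Y {3,5,7}->{5,7}
So after all 4 constraints: D(X) = {3,4,5,6}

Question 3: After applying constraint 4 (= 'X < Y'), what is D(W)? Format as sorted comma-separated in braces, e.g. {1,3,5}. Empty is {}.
Constraint 1 (W != X) on D(W)={4,5,6,8} D(X)={3,4,5,6,7,8}: no change
Constraint 2 (X != W) on D(X)={3,4,5,6,7,8} D(W)={4,5,6,8}: no change
Constraint 3 (X != Y) on D(X)={3,4,5,6,7,8} D(Y)={3,5,7}: no change
Constraint 4 (X < Y) on D(X)={3,4,5,6,7,8} D(Y)={3,5,7}: X {3,4,5,6,7,8}->{3,4,5,6}; Y {3,5,7}->{5,7}
So after constraint 4: D(W) = {4,5,6,8}

Answer: {4,5,6,8}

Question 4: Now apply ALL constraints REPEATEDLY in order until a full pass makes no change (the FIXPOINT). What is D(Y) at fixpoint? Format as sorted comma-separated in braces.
Answer: {5,7}

Derivation:
pass 0 (initial): D(Y)={3,5,7}
pass 1: X {3,4,5,6,7,8}->{3,4,5,6}; Y {3,5,7}->{5,7}
pass 2: no change
Fixpoint after 2 passes: D(Y) = {5,7}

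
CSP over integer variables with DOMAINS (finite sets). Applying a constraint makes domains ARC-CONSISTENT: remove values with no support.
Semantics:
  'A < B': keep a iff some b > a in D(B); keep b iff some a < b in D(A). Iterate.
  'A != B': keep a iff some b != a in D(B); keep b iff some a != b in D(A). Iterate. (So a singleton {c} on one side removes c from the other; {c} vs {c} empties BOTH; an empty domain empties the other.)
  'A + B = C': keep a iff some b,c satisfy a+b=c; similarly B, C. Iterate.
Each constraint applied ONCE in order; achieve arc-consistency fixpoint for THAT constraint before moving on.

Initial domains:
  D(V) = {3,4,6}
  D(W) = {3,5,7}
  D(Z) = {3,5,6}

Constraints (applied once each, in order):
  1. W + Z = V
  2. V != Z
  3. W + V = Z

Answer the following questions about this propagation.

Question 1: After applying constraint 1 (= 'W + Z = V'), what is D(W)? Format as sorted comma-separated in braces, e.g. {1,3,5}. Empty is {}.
Constraint 1 (W + Z = V) on D(W)={3,5,7} D(Z)={3,5,6} D(V)={3,4,6}: W {3,5,7}->{3}; Z {3,5,6}->{3}; V {3,4,6}->{6}
So after constraint 1: D(W) = {3}

Answer: {3}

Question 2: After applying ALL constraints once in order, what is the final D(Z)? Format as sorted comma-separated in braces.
Constraint 1 (W + Z = V) on D(W)={3,5,7} D(Z)={3,5,6} D(V)={3,4,6}: W {3,5,7}->{3}; Z {3,5,6}->{3}; V {3,4,6}->{6}
Constraint 2 (V != Z) on D(V)={6} D(Z)={3}: no change
Constraint 3 (W + V = Z) on D(W)={3} D(V)={6} D(Z)={3}: W {3}->{}; V {6}->{}; Z {3}->{}
So after all 3 constraints: D(Z) = {}

Answer: {}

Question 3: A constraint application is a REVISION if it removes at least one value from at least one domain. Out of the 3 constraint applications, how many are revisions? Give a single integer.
Answer: 2

Derivation:
Constraint 1 (W + Z = V) on D(W)={3,5,7} D(Z)={3,5,6} D(V)={3,4,6}: W {3,5,7}->{3}; Z {3,5,6}->{3}; V {3,4,6}->{6} => REVISION
Constraint 2 (V != Z) on D(V)={6} D(Z)={3}: no change => not a revision
Constraint 3 (W + V = Z) on D(W)={3} D(V)={6} D(Z)={3}: W {3}->{}; V {6}->{}; Z {3}->{} => REVISION
Total revisions = 2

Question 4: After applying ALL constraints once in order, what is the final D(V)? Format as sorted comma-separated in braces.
Answer: {}

Derivation:
Constraint 1 (W + Z = V) on D(W)={3,5,7} D(Z)={3,5,6} D(V)={3,4,6}: W {3,5,7}->{3}; Z {3,5,6}->{3}; V {3,4,6}->{6}
Constraint 2 (V != Z) on D(V)={6} D(Z)={3}: no change
Constraint 3 (W + V = Z) on D(W)={3} D(V)={6} D(Z)={3}: W {3}->{}; V {6}->{}; Z {3}->{}
So after all 3 constraints: D(V) = {}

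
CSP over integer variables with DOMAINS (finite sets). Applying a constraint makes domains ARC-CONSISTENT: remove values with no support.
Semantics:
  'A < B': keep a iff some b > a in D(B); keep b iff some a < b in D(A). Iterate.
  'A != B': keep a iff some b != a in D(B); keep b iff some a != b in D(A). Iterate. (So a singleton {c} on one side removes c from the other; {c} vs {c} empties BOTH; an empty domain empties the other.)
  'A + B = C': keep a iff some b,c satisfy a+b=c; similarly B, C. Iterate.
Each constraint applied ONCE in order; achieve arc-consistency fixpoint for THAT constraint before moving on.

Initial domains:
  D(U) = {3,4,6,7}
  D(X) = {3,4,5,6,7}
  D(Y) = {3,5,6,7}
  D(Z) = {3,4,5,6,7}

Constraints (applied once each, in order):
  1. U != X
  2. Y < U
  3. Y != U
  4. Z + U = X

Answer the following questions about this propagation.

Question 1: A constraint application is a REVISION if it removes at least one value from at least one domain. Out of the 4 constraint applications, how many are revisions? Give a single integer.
Answer: 2

Derivation:
Constraint 1 (U != X) on D(U)={3,4,6,7} D(X)={3,4,5,6,7}: no change => not a revision
Constraint 2 (Y < U) on D(Y)={3,5,6,7} D(U)={3,4,6,7}: Y {3,5,6,7}->{3,5,6}; U {3,4,6,7}->{4,6,7} => REVISION
Constraint 3 (Y != U) on D(Y)={3,5,6} D(U)={4,6,7}: no change => not a revision
Constraint 4 (Z + U = X) on D(Z)={3,4,5,6,7} D(U)={4,6,7} D(X)={3,4,5,6,7}: Z {3,4,5,6,7}->{3}; U {4,6,7}->{4}; X {3,4,5,6,7}->{7} => REVISION
Total revisions = 2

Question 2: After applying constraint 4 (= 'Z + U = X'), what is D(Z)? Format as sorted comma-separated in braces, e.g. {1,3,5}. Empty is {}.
Constraint 1 (U != X) on D(U)={3,4,6,7} D(X)={3,4,5,6,7}: no change
Constraint 2 (Y < U) on D(Y)={3,5,6,7} D(U)={3,4,6,7}: Y {3,5,6,7}->{3,5,6}; U {3,4,6,7}->{4,6,7}
Constraint 3 (Y != U) on D(Y)={3,5,6} D(U)={4,6,7}: no change
Constraint 4 (Z + U = X) on D(Z)={3,4,5,6,7} D(U)={4,6,7} D(X)={3,4,5,6,7}: Z {3,4,5,6,7}->{3}; U {4,6,7}->{4}; X {3,4,5,6,7}->{7}
So after constraint 4: D(Z) = {3}

Answer: {3}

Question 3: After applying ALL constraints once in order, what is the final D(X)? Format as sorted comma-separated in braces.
Answer: {7}

Derivation:
Constraint 1 (U != X) on D(U)={3,4,6,7} D(X)={3,4,5,6,7}: no change
Constraint 2 (Y < U) on D(Y)={3,5,6,7} D(U)={3,4,6,7}: Y {3,5,6,7}->{3,5,6}; U {3,4,6,7}->{4,6,7}
Constraint 3 (Y != U) on D(Y)={3,5,6} D(U)={4,6,7}: no change
Constraint 4 (Z + U = X) on D(Z)={3,4,5,6,7} D(U)={4,6,7} D(X)={3,4,5,6,7}: Z {3,4,5,6,7}->{3}; U {4,6,7}->{4}; X {3,4,5,6,7}->{7}
So after all 4 constraints: D(X) = {7}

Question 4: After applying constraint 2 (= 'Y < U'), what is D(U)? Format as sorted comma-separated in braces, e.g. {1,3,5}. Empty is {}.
Constraint 1 (U != X) on D(U)={3,4,6,7} D(X)={3,4,5,6,7}: no change
Constraint 2 (Y < U) on D(Y)={3,5,6,7} D(U)={3,4,6,7}: Y {3,5,6,7}->{3,5,6}; U {3,4,6,7}->{4,6,7}
So after constraint 2: D(U) = {4,6,7}

Answer: {4,6,7}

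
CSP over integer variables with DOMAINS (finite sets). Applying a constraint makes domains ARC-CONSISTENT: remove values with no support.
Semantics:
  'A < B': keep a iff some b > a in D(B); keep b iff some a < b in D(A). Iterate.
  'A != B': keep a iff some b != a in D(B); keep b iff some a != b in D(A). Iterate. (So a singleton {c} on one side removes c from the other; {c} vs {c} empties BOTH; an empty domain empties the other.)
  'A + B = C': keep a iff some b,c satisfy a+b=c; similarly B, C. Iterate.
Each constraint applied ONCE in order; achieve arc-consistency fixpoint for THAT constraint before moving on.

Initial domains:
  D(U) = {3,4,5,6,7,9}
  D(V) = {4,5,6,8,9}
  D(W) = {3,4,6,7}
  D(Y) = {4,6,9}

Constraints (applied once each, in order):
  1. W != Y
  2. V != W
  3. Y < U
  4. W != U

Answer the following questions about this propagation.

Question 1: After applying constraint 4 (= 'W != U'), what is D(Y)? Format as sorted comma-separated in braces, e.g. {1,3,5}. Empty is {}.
Constraint 1 (W != Y) on D(W)={3,4,6,7} D(Y)={4,6,9}: no change
Constraint 2 (V != W) on D(V)={4,5,6,8,9} D(W)={3,4,6,7}: no change
Constraint 3 (Y < U) on D(Y)={4,6,9} D(U)={3,4,5,6,7,9}: Y {4,6,9}->{4,6}; U {3,4,5,6,7,9}->{5,6,7,9}
Constraint 4 (W != U) on D(W)={3,4,6,7} D(U)={5,6,7,9}: no change
So after constraint 4: D(Y) = {4,6}

Answer: {4,6}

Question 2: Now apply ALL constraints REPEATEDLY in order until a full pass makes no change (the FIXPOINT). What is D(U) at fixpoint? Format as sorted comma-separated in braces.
Answer: {5,6,7,9}

Derivation:
pass 0 (initial): D(U)={3,4,5,6,7,9}
pass 1: U {3,4,5,6,7,9}->{5,6,7,9}; Y {4,6,9}->{4,6}
pass 2: no change
Fixpoint after 2 passes: D(U) = {5,6,7,9}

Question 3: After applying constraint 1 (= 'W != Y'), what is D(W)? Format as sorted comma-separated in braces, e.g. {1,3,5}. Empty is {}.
Constraint 1 (W != Y) on D(W)={3,4,6,7} D(Y)={4,6,9}: no change
So after constraint 1: D(W) = {3,4,6,7}

Answer: {3,4,6,7}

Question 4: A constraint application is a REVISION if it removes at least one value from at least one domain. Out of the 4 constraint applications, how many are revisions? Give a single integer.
Constraint 1 (W != Y) on D(W)={3,4,6,7} D(Y)={4,6,9}: no change => not a revision
Constraint 2 (V != W) on D(V)={4,5,6,8,9} D(W)={3,4,6,7}: no change => not a revision
Constraint 3 (Y < U) on D(Y)={4,6,9} D(U)={3,4,5,6,7,9}: Y {4,6,9}->{4,6}; U {3,4,5,6,7,9}->{5,6,7,9} => REVISION
Constraint 4 (W != U) on D(W)={3,4,6,7} D(U)={5,6,7,9}: no change => not a revision
Total revisions = 1

Answer: 1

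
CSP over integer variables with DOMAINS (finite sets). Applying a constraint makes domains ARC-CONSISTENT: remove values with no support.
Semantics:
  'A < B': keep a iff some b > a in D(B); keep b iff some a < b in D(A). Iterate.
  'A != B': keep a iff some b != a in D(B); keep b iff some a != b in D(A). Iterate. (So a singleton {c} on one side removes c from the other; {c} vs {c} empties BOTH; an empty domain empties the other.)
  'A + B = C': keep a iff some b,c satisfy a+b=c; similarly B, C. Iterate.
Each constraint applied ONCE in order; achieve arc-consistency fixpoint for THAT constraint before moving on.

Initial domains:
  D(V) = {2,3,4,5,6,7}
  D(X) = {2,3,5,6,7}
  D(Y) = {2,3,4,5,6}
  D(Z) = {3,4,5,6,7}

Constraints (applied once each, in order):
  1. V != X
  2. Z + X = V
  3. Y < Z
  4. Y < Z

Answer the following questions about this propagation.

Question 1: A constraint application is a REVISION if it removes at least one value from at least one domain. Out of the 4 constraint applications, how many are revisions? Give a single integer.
Constraint 1 (V != X) on D(V)={2,3,4,5,6,7} D(X)={2,3,5,6,7}: no change => not a revision
Constraint 2 (Z + X = V) on D(Z)={3,4,5,6,7} D(X)={2,3,5,6,7} D(V)={2,3,4,5,6,7}: Z {3,4,5,6,7}->{3,4,5}; X {2,3,5,6,7}->{2,3}; V {2,3,4,5,6,7}->{5,6,7} => REVISION
Constraint 3 (Y < Z) on D(Y)={2,3,4,5,6} D(Z)={3,4,5}: Y {2,3,4,5,6}->{2,3,4} => REVISION
Constraint 4 (Y < Z) on D(Y)={2,3,4} D(Z)={3,4,5}: no change => not a revision
Total revisions = 2

Answer: 2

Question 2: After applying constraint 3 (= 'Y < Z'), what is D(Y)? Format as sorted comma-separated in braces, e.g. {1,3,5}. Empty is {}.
Constraint 1 (V != X) on D(V)={2,3,4,5,6,7} D(X)={2,3,5,6,7}: no change
Constraint 2 (Z + X = V) on D(Z)={3,4,5,6,7} D(X)={2,3,5,6,7} D(V)={2,3,4,5,6,7}: Z {3,4,5,6,7}->{3,4,5}; X {2,3,5,6,7}->{2,3}; V {2,3,4,5,6,7}->{5,6,7}
Constraint 3 (Y < Z) on D(Y)={2,3,4,5,6} D(Z)={3,4,5}: Y {2,3,4,5,6}->{2,3,4}
So after constraint 3: D(Y) = {2,3,4}

Answer: {2,3,4}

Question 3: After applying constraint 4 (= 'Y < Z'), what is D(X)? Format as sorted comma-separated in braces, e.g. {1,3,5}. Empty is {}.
Constraint 1 (V != X) on D(V)={2,3,4,5,6,7} D(X)={2,3,5,6,7}: no change
Constraint 2 (Z + X = V) on D(Z)={3,4,5,6,7} D(X)={2,3,5,6,7} D(V)={2,3,4,5,6,7}: Z {3,4,5,6,7}->{3,4,5}; X {2,3,5,6,7}->{2,3}; V {2,3,4,5,6,7}->{5,6,7}
Constraint 3 (Y < Z) on D(Y)={2,3,4,5,6} D(Z)={3,4,5}: Y {2,3,4,5,6}->{2,3,4}
Constraint 4 (Y < Z) on D(Y)={2,3,4} D(Z)={3,4,5}: no change
So after constraint 4: D(X) = {2,3}

Answer: {2,3}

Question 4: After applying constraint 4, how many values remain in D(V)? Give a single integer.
Constraint 1 (V != X) on D(V)={2,3,4,5,6,7} D(X)={2,3,5,6,7}: no change
Constraint 2 (Z + X = V) on D(Z)={3,4,5,6,7} D(X)={2,3,5,6,7} D(V)={2,3,4,5,6,7}: Z {3,4,5,6,7}->{3,4,5}; X {2,3,5,6,7}->{2,3}; V {2,3,4,5,6,7}->{5,6,7}
Constraint 3 (Y < Z) on D(Y)={2,3,4,5,6} D(Z)={3,4,5}: Y {2,3,4,5,6}->{2,3,4}
Constraint 4 (Y < Z) on D(Y)={2,3,4} D(Z)={3,4,5}: no change
So after constraint 4: D(V)={5,6,7}, size = 3

Answer: 3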